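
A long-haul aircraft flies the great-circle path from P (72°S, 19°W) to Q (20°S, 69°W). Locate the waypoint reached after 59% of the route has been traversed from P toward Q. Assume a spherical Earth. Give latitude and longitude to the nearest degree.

≈ (43°S, 60°W)

Write both endpoints as unit vectors p₁, p₂ with components (cos φ cos λ, cos φ sin λ, sin φ).
The central angle between the endpoints is δ = arccos(p₁·p₂) ≈ 1.033 rad (59.2°).
Interpolate at f = 0.59 with slerp weights a = sin((1−f)δ)/sin δ ≈ 0.479, b = sin(fδ)/sin δ ≈ 0.667.
p = a·p₁ + b·p₂ ≈ (0.364, -0.633, -0.683); φ = arcsin(p_z) ≈ -43.09°, λ = atan2(p_y, p_x) ≈ -60.08°.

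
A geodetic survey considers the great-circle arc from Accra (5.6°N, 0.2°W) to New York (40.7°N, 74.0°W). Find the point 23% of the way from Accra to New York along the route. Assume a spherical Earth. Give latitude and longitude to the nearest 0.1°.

≈ 16.5°N, 13.6°W

Convert each endpoint to a unit vector on the sphere (x = cos φ cos λ, y = cos φ sin λ, z = sin φ).
The central angle between the endpoints is δ = arccos(p₁·p₂) ≈ 1.293 rad (74.1°).
Interpolate at f = 0.23 with slerp weights a = sin((1−f)δ)/sin δ ≈ 0.873, b = sin(fδ)/sin δ ≈ 0.305.
p = a·p₁ + b·p₂ ≈ (0.932, -0.225, 0.284); φ = arcsin(p_z) ≈ 16.49°, λ = atan2(p_y, p_x) ≈ -13.58°.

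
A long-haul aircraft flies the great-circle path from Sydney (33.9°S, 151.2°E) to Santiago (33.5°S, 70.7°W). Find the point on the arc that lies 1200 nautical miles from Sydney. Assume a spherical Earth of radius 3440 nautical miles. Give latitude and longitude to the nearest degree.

Write both endpoints as unit vectors p₁, p₂ with components (cos φ cos λ, cos φ sin λ, sin φ).
The central angle between the endpoints is δ = arccos(p₁·p₂) ≈ 1.780 rad (102.0°). The total great-circle distance is δ·R ≈ 1.780 × 3440 ≈ 6122 nmi, so the target fraction is f = 1200/6122 ≈ 0.196.
Interpolate at f ≈ 0.196 with slerp weights a = sin((1−f)δ)/sin δ ≈ 1.012, b = sin(fδ)/sin δ ≈ 0.349.
p = a·p₁ + b·p₂ ≈ (-0.640, 0.130, -0.757); φ = arcsin(p_z) ≈ -49.24°, λ = atan2(p_y, p_x) ≈ 168.54°.

≈ 49°S, 169°E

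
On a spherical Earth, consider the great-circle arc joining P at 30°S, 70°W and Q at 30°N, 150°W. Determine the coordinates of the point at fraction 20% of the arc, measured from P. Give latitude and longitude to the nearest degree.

Write both endpoints as unit vectors p₁, p₂ with components (cos φ cos λ, cos φ sin λ, sin φ).
The central angle between the endpoints is δ = arccos(p₁·p₂) ≈ 1.691 rad (96.9°).
Interpolate at f = 0.20 with slerp weights a = sin((1−f)δ)/sin δ ≈ 0.983, b = sin(fδ)/sin δ ≈ 0.334.
p = a·p₁ + b·p₂ ≈ (0.041, -0.945, -0.325); φ = arcsin(p_z) ≈ -18.94°, λ = atan2(p_y, p_x) ≈ -87.54°.

≈ 19°S, 88°W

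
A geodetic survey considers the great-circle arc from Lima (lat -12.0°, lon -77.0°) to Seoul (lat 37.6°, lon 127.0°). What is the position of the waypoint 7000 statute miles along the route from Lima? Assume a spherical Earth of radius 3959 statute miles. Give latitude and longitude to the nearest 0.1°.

≈ lat 54.9°, lon -169.6°

Write both endpoints as unit vectors p₁, p₂ with components (cos φ cos λ, cos φ sin λ, sin φ).
The central angle between the endpoints is δ = arccos(p₁·p₂) ≈ 2.559 rad (146.6°). The total great-circle distance is δ·R ≈ 2.559 × 3959 ≈ 10130 mi, so the target fraction is f = 7000/10130 ≈ 0.691.
Interpolate at f ≈ 0.691 with slerp weights a = sin((1−f)δ)/sin δ ≈ 1.291, b = sin(fδ)/sin δ ≈ 1.781.
p = a·p₁ + b·p₂ ≈ (-0.565, -0.103, 0.818); φ = arcsin(p_z) ≈ 54.93°, λ = atan2(p_y, p_x) ≈ -169.64°.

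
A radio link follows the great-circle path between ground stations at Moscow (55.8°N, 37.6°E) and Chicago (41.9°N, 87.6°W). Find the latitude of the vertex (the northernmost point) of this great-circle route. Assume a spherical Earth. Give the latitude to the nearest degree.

≈ 69°N

The great circle lies in the plane with unit normal n̂ = (p₁ × p₂)/|p₁ × p₂|.
Here n̂_z ≈ -0.360; the vertex latitude is φ_max = arccos|n̂_z| ≈ 68.9°.
Check via Clairaut: cos φ_max = |cos φ₁| · sin C = cos(55.8°)·sin(39.8°) ≈ 0.360, again giving ≈ 68.9°.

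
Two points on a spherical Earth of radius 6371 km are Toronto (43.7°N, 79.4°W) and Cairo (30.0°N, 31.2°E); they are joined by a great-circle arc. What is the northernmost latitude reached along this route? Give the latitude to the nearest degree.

The great circle lies in the plane with unit normal n̂ = (p₁ × p₂)/|p₁ × p₂|.
Here n̂_z ≈ +0.591; the vertex latitude is φ_max = arccos|n̂_z| ≈ 53.8°.
Check via Clairaut: cos φ_max = |cos φ₁| · sin C = cos(43.7°)·sin(54.8°) ≈ 0.591, again giving ≈ 53.8°.

≈ 54°N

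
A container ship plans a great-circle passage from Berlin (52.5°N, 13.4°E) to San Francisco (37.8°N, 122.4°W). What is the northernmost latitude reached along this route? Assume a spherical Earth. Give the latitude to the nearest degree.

The great circle lies in the plane with unit normal n̂ = (p₁ × p₂)/|p₁ × p₂|.
Here n̂_z ≈ -0.339; the vertex latitude is φ_max = arccos|n̂_z| ≈ 70.2°.
Check via Clairaut: cos φ_max = |cos φ₁| · sin C = cos(52.5°)·sin(33.8°) ≈ 0.339, again giving ≈ 70.2°.

≈ 70°N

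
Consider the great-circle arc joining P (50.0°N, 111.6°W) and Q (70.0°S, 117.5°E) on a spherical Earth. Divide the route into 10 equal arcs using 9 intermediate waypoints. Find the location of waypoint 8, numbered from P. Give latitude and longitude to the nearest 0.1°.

Convert each endpoint to a unit vector on the sphere (x = cos φ cos λ, y = cos φ sin λ, z = sin φ).
The central angle between the endpoints is δ = arccos(p₁·p₂) ≈ 2.614 rad (149.7°).
Interpolate at f = 8/10 with slerp weights a = sin((1−f)δ)/sin δ ≈ 0.991, b = sin(fδ)/sin δ ≈ 1.722.
p = a·p₁ + b·p₂ ≈ (-0.506, -0.070, -0.859); φ = arcsin(p_z) ≈ -59.25°, λ = atan2(p_y, p_x) ≈ -172.17°.

≈ (59.3°S, 172.2°W)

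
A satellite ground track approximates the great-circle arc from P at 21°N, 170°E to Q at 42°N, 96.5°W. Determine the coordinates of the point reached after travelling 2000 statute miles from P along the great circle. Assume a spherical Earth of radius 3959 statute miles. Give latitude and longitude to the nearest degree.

From cos δ = sin φ₁ sin φ₂ + cos φ₁ cos φ₂ cos Δλ, the central angle is δ ≈ 1.372 rad (78.6°). The total great-circle distance is δ·R ≈ 1.372 × 3959 ≈ 5432 mi, so the target fraction is f = 2000/5432 ≈ 0.368.
Interpolate at f ≈ 0.368 with slerp weights a = sin((1−f)δ)/sin δ ≈ 0.778, b = sin(fδ)/sin δ ≈ 0.494.
p = a·p₁ + b·p₂ ≈ (-0.756, -0.238, 0.609); φ = arcsin(p_z) ≈ 37.52°, λ = atan2(p_y, p_x) ≈ -162.50°.

≈ 38°N, 163°W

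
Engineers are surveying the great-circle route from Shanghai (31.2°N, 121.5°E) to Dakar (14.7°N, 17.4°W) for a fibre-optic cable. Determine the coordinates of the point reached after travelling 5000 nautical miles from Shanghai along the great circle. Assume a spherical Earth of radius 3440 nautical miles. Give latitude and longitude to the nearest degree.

≈ (40°N, 12°E)

Write both endpoints as unit vectors p₁, p₂ with components (cos φ cos λ, cos φ sin λ, sin φ).
The central angle between the endpoints is δ = arccos(p₁·p₂) ≈ 2.085 rad (119.5°). The total great-circle distance is δ·R ≈ 2.085 × 3440 ≈ 7173 nmi, so the target fraction is f = 5000/7173 ≈ 0.697.
Interpolate at f ≈ 0.697 with slerp weights a = sin((1−f)δ)/sin δ ≈ 0.678, b = sin(fδ)/sin δ ≈ 1.141.
p = a·p₁ + b·p₂ ≈ (0.750, 0.165, 0.641); φ = arcsin(p_z) ≈ 39.86°, λ = atan2(p_y, p_x) ≈ 12.39°.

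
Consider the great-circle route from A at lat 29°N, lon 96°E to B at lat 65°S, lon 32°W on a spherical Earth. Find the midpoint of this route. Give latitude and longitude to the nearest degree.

≈ lat 31°S, lon 68°E

From cos δ = sin φ₁ sin φ₂ + cos φ₁ cos φ₂ cos Δλ, the central angle is δ ≈ 2.301 rad (131.8°).
Interpolate at f = 1/2 with slerp weights a = sin((1−f)δ)/sin δ ≈ 1.225, b = sin(fδ)/sin δ ≈ 1.225.
p = a·p₁ + b·p₂ ≈ (0.327, 0.791, -0.516); φ = arcsin(p_z) ≈ -31.09°, λ = atan2(p_y, p_x) ≈ 67.54°.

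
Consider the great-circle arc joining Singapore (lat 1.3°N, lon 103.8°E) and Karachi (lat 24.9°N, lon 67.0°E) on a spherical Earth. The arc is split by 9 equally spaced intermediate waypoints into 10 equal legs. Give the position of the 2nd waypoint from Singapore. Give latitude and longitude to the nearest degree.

The haversine formula gives a central angle δ ≈ 0.744 rad (42.6°) between the endpoints.
Interpolate at f = 2/10 with slerp weights a = sin((1−f)δ)/sin δ ≈ 0.828, b = sin(fδ)/sin δ ≈ 0.219.
p = a·p₁ + b·p₂ ≈ (-0.120, 0.987, 0.111); φ = arcsin(p_z) ≈ 6.37°, λ = atan2(p_y, p_x) ≈ 96.93°.

≈ lat 6°N, lon 97°E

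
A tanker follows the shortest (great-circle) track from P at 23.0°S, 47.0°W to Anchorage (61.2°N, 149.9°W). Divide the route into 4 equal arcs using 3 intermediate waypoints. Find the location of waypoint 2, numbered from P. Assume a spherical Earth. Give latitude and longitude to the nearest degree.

The haversine formula gives a central angle δ ≈ 2.028 rad (116.2°) between the endpoints.
Interpolate at f = 2/4 with slerp weights a = sin((1−f)δ)/sin δ ≈ 0.946, b = sin(fδ)/sin δ ≈ 0.946.
p = a·p₁ + b·p₂ ≈ (0.200, -0.866, 0.459); φ = arcsin(p_z) ≈ 27.35°, λ = atan2(p_y, p_x) ≈ -77.01°.

≈ 27°N, 77°W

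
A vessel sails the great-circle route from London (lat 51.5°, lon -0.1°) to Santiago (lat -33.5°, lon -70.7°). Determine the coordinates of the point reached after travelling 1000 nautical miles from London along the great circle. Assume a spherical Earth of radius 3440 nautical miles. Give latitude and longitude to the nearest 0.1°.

Convert each endpoint to a unit vector on the sphere (x = cos φ cos λ, y = cos φ sin λ, z = sin φ).
The central angle between the endpoints is δ = arccos(p₁·p₂) ≈ 1.833 rad (105.0°). The total great-circle distance is δ·R ≈ 1.833 × 3440 ≈ 6307 nmi, so the target fraction is f = 1000/6307 ≈ 0.159.
Interpolate at f ≈ 0.159 with slerp weights a = sin((1−f)δ)/sin δ ≈ 1.035, b = sin(fδ)/sin δ ≈ 0.297.
p = a·p₁ + b·p₂ ≈ (0.726, -0.235, 0.646); φ = arcsin(p_z) ≈ 40.26°, λ = atan2(p_y, p_x) ≈ -17.91°.

≈ lat 40.3°, lon -17.9°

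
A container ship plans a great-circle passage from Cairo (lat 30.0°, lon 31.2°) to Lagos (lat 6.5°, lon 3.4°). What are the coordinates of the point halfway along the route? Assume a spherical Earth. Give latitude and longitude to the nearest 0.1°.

Convert each endpoint to a unit vector on the sphere (x = cos φ cos λ, y = cos φ sin λ, z = sin φ).
The central angle between the endpoints is δ = arccos(p₁·p₂) ≈ 0.613 rad (35.1°).
Interpolate at f = 1/2 with slerp weights a = sin((1−f)δ)/sin δ ≈ 0.524, b = sin(fδ)/sin δ ≈ 0.524.
p = a·p₁ + b·p₂ ≈ (0.909, 0.266, 0.322); φ = arcsin(p_z) ≈ 18.76°, λ = atan2(p_y, p_x) ≈ 16.33°.

≈ lat 18.8°, lon 16.3°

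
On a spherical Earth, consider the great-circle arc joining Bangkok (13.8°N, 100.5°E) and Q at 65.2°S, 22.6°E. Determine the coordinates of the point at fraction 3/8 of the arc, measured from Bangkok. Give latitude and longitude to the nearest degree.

Convert each endpoint to a unit vector on the sphere (x = cos φ cos λ, y = cos φ sin λ, z = sin φ).
The central angle between the endpoints is δ = arccos(p₁·p₂) ≈ 1.702 rad (97.5°).
Interpolate at f = 3/8 with slerp weights a = sin((1−f)δ)/sin δ ≈ 0.882, b = sin(fδ)/sin δ ≈ 0.601.
p = a·p₁ + b·p₂ ≈ (0.077, 0.939, -0.335); φ = arcsin(p_z) ≈ -19.59°, λ = atan2(p_y, p_x) ≈ 85.33°.

≈ 20°S, 85°E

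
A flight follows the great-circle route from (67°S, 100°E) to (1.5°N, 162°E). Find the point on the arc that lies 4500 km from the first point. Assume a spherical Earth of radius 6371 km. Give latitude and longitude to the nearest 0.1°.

≈ (35.9°S, 145.8°E)

Write both endpoints as unit vectors p₁, p₂ with components (cos φ cos λ, cos φ sin λ, sin φ).
The central angle between the endpoints is δ = arccos(p₁·p₂) ≈ 1.411 rad (80.8°). The total great-circle distance is δ·R ≈ 1.411 × 6371 ≈ 8988 km, so the target fraction is f = 4500/8988 ≈ 0.501.
Interpolate at f ≈ 0.501 with slerp weights a = sin((1−f)δ)/sin δ ≈ 0.656, b = sin(fδ)/sin δ ≈ 0.657.
p = a·p₁ + b·p₂ ≈ (-0.670, 0.456, -0.587); φ = arcsin(p_z) ≈ -35.92°, λ = atan2(p_y, p_x) ≈ 145.77°.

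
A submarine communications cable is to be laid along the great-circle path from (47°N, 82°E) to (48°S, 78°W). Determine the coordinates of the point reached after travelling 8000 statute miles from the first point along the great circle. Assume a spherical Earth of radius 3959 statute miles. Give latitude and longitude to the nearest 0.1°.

≈ (26.2°S, 18.5°W)

Write both endpoints as unit vectors p₁, p₂ with components (cos φ cos λ, cos φ sin λ, sin φ).
The central angle between the endpoints is δ = arccos(p₁·p₂) ≈ 2.906 rad (166.5°). The total great-circle distance is δ·R ≈ 2.906 × 3959 ≈ 11504 mi, so the target fraction is f = 8000/11504 ≈ 0.695.
Interpolate at f ≈ 0.695 with slerp weights a = sin((1−f)δ)/sin δ ≈ 3.313, b = sin(fδ)/sin δ ≈ 3.854.
p = a·p₁ + b·p₂ ≈ (0.851, -0.285, -0.442); φ = arcsin(p_z) ≈ -26.20°, λ = atan2(p_y, p_x) ≈ -18.54°.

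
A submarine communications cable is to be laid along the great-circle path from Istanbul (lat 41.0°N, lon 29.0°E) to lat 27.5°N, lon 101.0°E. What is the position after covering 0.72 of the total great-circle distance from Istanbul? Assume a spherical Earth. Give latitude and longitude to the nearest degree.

From cos δ = sin φ₁ sin φ₂ + cos φ₁ cos φ₂ cos Δλ, the central angle is δ ≈ 1.036 rad (59.3°).
Interpolate at f = 0.72 with slerp weights a = sin((1−f)δ)/sin δ ≈ 0.332, b = sin(fδ)/sin δ ≈ 0.789.
p = a·p₁ + b·p₂ ≈ (0.086, 0.808, 0.582); φ = arcsin(p_z) ≈ 35.61°, λ = atan2(p_y, p_x) ≈ 83.93°.

≈ lat 36°N, lon 84°E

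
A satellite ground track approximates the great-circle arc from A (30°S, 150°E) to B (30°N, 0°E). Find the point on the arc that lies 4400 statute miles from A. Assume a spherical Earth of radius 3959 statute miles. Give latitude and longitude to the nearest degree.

Convert each endpoint to a unit vector on the sphere (x = cos φ cos λ, y = cos φ sin λ, z = sin φ).
The central angle between the endpoints is δ = arccos(p₁·p₂) ≈ 2.689 rad (154.1°). The total great-circle distance is δ·R ≈ 2.689 × 3959 ≈ 10648 mi, so the target fraction is f = 4400/10648 ≈ 0.413.
Interpolate at f ≈ 0.413 with slerp weights a = sin((1−f)δ)/sin δ ≈ 2.289, b = sin(fδ)/sin δ ≈ 2.052.
p = a·p₁ + b·p₂ ≈ (0.060, 0.991, -0.119); φ = arcsin(p_z) ≈ -6.81°, λ = atan2(p_y, p_x) ≈ 86.53°.

≈ (7°S, 87°E)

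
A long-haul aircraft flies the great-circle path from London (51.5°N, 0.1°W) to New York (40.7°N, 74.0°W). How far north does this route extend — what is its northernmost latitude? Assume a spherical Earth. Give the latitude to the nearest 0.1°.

≈ 53.8°N

The great circle lies in the plane with unit normal n̂ = (p₁ × p₂)/|p₁ × p₂|.
Here n̂_z ≈ -0.591; the vertex latitude is φ_max = arccos|n̂_z| ≈ 53.8°.
Check via Clairaut: cos φ_max = |cos φ₁| · sin C = cos(51.5°)·sin(71.7°) ≈ 0.591, again giving ≈ 53.8°.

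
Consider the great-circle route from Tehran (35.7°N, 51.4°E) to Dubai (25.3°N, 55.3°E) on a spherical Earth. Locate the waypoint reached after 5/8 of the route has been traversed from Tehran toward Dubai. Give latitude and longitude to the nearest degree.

Convert each endpoint to a unit vector on the sphere (x = cos φ cos λ, y = cos φ sin λ, z = sin φ).
The central angle between the endpoints is δ = arccos(p₁·p₂) ≈ 0.191 rad (10.9°).
Interpolate at f = 5/8 with slerp weights a = sin((1−f)δ)/sin δ ≈ 0.377, b = sin(fδ)/sin δ ≈ 0.627.
p = a·p₁ + b·p₂ ≈ (0.514, 0.706, 0.488); φ = arcsin(p_z) ≈ 29.21°, λ = atan2(p_y, p_x) ≈ 53.93°.

≈ 29°N, 54°E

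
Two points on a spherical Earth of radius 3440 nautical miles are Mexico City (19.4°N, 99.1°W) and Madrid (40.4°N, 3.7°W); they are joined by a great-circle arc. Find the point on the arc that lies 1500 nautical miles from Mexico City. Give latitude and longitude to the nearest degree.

Write both endpoints as unit vectors p₁, p₂ with components (cos φ cos λ, cos φ sin λ, sin φ).
The central angle between the endpoints is δ = arccos(p₁·p₂) ≈ 1.423 rad (81.5°). The total great-circle distance is δ·R ≈ 1.423 × 3440 ≈ 4894 nmi, so the target fraction is f = 1500/4894 ≈ 0.307.
Interpolate at f ≈ 0.307 with slerp weights a = sin((1−f)δ)/sin δ ≈ 0.843, b = sin(fδ)/sin δ ≈ 0.427.
p = a·p₁ + b·p₂ ≈ (0.199, -0.806, 0.557); φ = arcsin(p_z) ≈ 33.84°, λ = atan2(p_y, p_x) ≈ -76.16°.

≈ (34°N, 76°W)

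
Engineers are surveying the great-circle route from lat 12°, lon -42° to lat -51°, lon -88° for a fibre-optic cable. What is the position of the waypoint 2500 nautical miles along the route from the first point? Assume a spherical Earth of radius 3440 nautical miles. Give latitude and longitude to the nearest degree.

From cos δ = sin φ₁ sin φ₂ + cos φ₁ cos φ₂ cos Δλ, the central angle is δ ≈ 1.302 rad (74.6°). The total great-circle distance is δ·R ≈ 1.302 × 3440 ≈ 4477 nmi, so the target fraction is f = 2500/4477 ≈ 0.558.
Interpolate at f ≈ 0.558 with slerp weights a = sin((1−f)δ)/sin δ ≈ 0.564, b = sin(fδ)/sin δ ≈ 0.689.
p = a·p₁ + b·p₂ ≈ (0.425, -0.803, -0.418); φ = arcsin(p_z) ≈ -24.73°, λ = atan2(p_y, p_x) ≈ -62.09°.

≈ lat -25°, lon -62°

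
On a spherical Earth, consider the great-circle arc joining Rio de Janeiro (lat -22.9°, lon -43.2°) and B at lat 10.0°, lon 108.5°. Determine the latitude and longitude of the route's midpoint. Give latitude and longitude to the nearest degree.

≈ lat -25°, lon 40°

Convert each endpoint to a unit vector on the sphere (x = cos φ cos λ, y = cos φ sin λ, z = sin φ).
The central angle between the endpoints is δ = arccos(p₁·p₂) ≈ 2.619 rad (150.0°).
Interpolate at f = 1/2 with slerp weights a = sin((1−f)δ)/sin δ ≈ 1.934, b = sin(fδ)/sin δ ≈ 1.934.
p = a·p₁ + b·p₂ ≈ (0.694, 0.587, -0.417); φ = arcsin(p_z) ≈ -24.63°, λ = atan2(p_y, p_x) ≈ 40.19°.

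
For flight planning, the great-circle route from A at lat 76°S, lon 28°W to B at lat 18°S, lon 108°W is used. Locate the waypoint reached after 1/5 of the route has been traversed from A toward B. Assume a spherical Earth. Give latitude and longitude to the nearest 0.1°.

From cos δ = sin φ₁ sin φ₂ + cos φ₁ cos φ₂ cos Δλ, the central angle is δ ≈ 1.224 rad (70.1°).
Interpolate at f = 1/5 with slerp weights a = sin((1−f)δ)/sin δ ≈ 0.883, b = sin(fδ)/sin δ ≈ 0.258.
p = a·p₁ + b·p₂ ≈ (0.113, -0.333, -0.936); φ = arcsin(p_z) ≈ -69.40°, λ = atan2(p_y, p_x) ≈ -71.31°.

≈ lat 69.4°S, lon 71.3°W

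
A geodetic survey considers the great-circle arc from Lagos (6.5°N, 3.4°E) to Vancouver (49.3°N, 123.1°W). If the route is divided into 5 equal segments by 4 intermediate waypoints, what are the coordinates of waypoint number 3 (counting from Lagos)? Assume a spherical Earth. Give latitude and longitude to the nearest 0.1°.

The haversine formula gives a central angle δ ≈ 1.875 rad (107.4°) between the endpoints.
Interpolate at f = 3/5 with slerp weights a = sin((1−f)δ)/sin δ ≈ 0.714, b = sin(fδ)/sin δ ≈ 0.946.
p = a·p₁ + b·p₂ ≈ (0.372, -0.475, 0.798); φ = arcsin(p_z) ≈ 52.93°, λ = atan2(p_y, p_x) ≈ -51.92°.

≈ 52.9°N, 51.9°W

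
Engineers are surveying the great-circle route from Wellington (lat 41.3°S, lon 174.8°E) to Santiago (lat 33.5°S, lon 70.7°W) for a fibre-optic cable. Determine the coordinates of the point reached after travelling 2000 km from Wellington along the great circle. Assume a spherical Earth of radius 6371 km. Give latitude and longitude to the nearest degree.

Convert each endpoint to a unit vector on the sphere (x = cos φ cos λ, y = cos φ sin λ, z = sin φ).
The central angle between the endpoints is δ = arccos(p₁·p₂) ≈ 1.466 rad (84.0°). The total great-circle distance is δ·R ≈ 1.466 × 6371 ≈ 9341 km, so the target fraction is f = 2000/9341 ≈ 0.214.
Interpolate at f ≈ 0.214 with slerp weights a = sin((1−f)δ)/sin δ ≈ 0.919, b = sin(fδ)/sin δ ≈ 0.310.
p = a·p₁ + b·p₂ ≈ (-0.602, -0.182, -0.778); φ = arcsin(p_z) ≈ -51.05°, λ = atan2(p_y, p_x) ≈ -163.19°.

≈ lat 51°S, lon 163°W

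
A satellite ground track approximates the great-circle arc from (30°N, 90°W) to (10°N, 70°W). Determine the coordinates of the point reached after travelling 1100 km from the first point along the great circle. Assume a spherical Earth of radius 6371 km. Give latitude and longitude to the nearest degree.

Convert each endpoint to a unit vector on the sphere (x = cos φ cos λ, y = cos φ sin λ, z = sin φ).
The central angle between the endpoints is δ = arccos(p₁·p₂) ≈ 0.477 rad (27.3°). The total great-circle distance is δ·R ≈ 0.477 × 6371 ≈ 3041 km, so the target fraction is f = 1100/3041 ≈ 0.362.
Interpolate at f ≈ 0.362 with slerp weights a = sin((1−f)δ)/sin δ ≈ 0.653, b = sin(fδ)/sin δ ≈ 0.374.
p = a·p₁ + b·p₂ ≈ (0.126, -0.912, 0.391); φ = arcsin(p_z) ≈ 23.04°, λ = atan2(p_y, p_x) ≈ -82.13°.

≈ (23°N, 82°W)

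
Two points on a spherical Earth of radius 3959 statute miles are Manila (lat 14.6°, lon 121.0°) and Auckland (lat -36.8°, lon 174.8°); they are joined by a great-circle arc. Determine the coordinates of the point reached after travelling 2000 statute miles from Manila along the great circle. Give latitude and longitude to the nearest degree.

Convert each endpoint to a unit vector on the sphere (x = cos φ cos λ, y = cos φ sin λ, z = sin φ).
The central angle between the endpoints is δ = arccos(p₁·p₂) ≈ 1.259 rad (72.1°). The total great-circle distance is δ·R ≈ 1.259 × 3959 ≈ 4985 mi, so the target fraction is f = 2000/4985 ≈ 0.401.
Interpolate at f ≈ 0.401 with slerp weights a = sin((1−f)δ)/sin δ ≈ 0.719, b = sin(fδ)/sin δ ≈ 0.508.
p = a·p₁ + b·p₂ ≈ (-0.764, 0.633, -0.123); φ = arcsin(p_z) ≈ -7.08°, λ = atan2(p_y, p_x) ≈ 140.33°.

≈ lat -7°, lon 140°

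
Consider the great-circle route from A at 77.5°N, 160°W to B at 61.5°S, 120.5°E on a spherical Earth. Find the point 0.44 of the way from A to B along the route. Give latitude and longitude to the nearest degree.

≈ 19°N, 145°E

The haversine formula gives a central angle δ ≈ 2.567 rad (147.1°) between the endpoints.
Interpolate at f = 0.44 with slerp weights a = sin((1−f)δ)/sin δ ≈ 1.822, b = sin(fδ)/sin δ ≈ 1.662.
p = a·p₁ + b·p₂ ≈ (-0.773, 0.549, 0.318); φ = arcsin(p_z) ≈ 18.55°, λ = atan2(p_y, p_x) ≈ 144.65°.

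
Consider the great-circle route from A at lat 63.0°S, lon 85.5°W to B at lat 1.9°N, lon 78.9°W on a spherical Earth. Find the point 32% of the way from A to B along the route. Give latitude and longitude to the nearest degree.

≈ lat 42°S, lon 82°W

Write both endpoints as unit vectors p₁, p₂ with components (cos φ cos λ, cos φ sin λ, sin φ).
The central angle between the endpoints is δ = arccos(p₁·p₂) ≈ 1.136 rad (65.1°).
Interpolate at f = 0.32 with slerp weights a = sin((1−f)δ)/sin δ ≈ 0.770, b = sin(fδ)/sin δ ≈ 0.392.
p = a·p₁ + b·p₂ ≈ (0.103, -0.733, -0.673); φ = arcsin(p_z) ≈ -42.27°, λ = atan2(p_y, p_x) ≈ -82.01°.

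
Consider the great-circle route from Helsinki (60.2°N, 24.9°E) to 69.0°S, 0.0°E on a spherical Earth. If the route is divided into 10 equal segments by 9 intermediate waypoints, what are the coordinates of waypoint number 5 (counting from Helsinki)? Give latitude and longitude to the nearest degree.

≈ 5°S, 14°E

From cos δ = sin φ₁ sin φ₂ + cos φ₁ cos φ₂ cos Δλ, the central angle is δ ≈ 2.277 rad (130.4°).
Interpolate at f = 5/10 with slerp weights a = sin((1−f)δ)/sin δ ≈ 1.193, b = sin(fδ)/sin δ ≈ 1.193.
p = a·p₁ + b·p₂ ≈ (0.965, 0.250, -0.079); φ = arcsin(p_z) ≈ -4.50°, λ = atan2(p_y, p_x) ≈ 14.50°.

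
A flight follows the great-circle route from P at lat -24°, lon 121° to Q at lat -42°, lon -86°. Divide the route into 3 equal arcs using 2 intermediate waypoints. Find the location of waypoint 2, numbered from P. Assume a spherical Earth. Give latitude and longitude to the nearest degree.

≈ lat -69°, lon -133°

Write both endpoints as unit vectors p₁, p₂ with components (cos φ cos λ, cos φ sin λ, sin φ).
The central angle between the endpoints is δ = arccos(p₁·p₂) ≈ 1.910 rad (109.4°).
Interpolate at f = 2/3 with slerp weights a = sin((1−f)δ)/sin δ ≈ 0.630, b = sin(fδ)/sin δ ≈ 1.014.
p = a·p₁ + b·p₂ ≈ (-0.244, -0.258, -0.935); φ = arcsin(p_z) ≈ -69.20°, λ = atan2(p_y, p_x) ≈ -133.42°.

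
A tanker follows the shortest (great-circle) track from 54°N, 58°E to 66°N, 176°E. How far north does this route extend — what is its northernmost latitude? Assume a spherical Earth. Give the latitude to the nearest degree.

≈ 74°N

The great circle lies in the plane with unit normal n̂ = (p₁ × p₂)/|p₁ × p₂|.
Here n̂_z ≈ +0.271; the vertex latitude is φ_max = arccos|n̂_z| ≈ 74.3°.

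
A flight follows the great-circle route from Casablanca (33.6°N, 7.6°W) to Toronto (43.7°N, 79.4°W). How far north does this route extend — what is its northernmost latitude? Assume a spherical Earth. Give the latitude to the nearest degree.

≈ 46°N

The great circle lies in the plane with unit normal n̂ = (p₁ × p₂)/|p₁ × p₂|.
Here n̂_z ≈ -0.696; the vertex latitude is φ_max = arccos|n̂_z| ≈ 45.9°.
Check via Clairaut: cos φ_max = |cos φ₁| · sin C = cos(33.6°)·sin(56.7°) ≈ 0.696, again giving ≈ 45.9°.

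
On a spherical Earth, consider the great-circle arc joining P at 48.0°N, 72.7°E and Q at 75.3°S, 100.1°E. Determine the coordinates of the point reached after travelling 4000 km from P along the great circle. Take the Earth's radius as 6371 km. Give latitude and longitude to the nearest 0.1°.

≈ 12.3°N, 77.6°E

From cos δ = sin φ₁ sin φ₂ + cos φ₁ cos φ₂ cos Δλ, the central angle is δ ≈ 2.175 rad (124.6°). The total great-circle distance is δ·R ≈ 2.175 × 6371 ≈ 13857 km, so the target fraction is f = 4000/13857 ≈ 0.289.
Interpolate at f ≈ 0.289 with slerp weights a = sin((1−f)δ)/sin δ ≈ 1.215, b = sin(fδ)/sin δ ≈ 0.714.
p = a·p₁ + b·p₂ ≈ (0.210, 0.954, 0.212); φ = arcsin(p_z) ≈ 12.26°, λ = atan2(p_y, p_x) ≈ 77.59°.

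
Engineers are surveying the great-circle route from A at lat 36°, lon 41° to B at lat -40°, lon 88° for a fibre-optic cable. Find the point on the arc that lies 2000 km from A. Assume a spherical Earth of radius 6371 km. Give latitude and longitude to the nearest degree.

≈ lat 21°, lon 52°

Write both endpoints as unit vectors p₁, p₂ with components (cos φ cos λ, cos φ sin λ, sin φ).
The central angle between the endpoints is δ = arccos(p₁·p₂) ≈ 1.526 rad (87.4°). The total great-circle distance is δ·R ≈ 1.526 × 6371 ≈ 9722 km, so the target fraction is f = 2000/9722 ≈ 0.206.
Interpolate at f ≈ 0.206 with slerp weights a = sin((1−f)δ)/sin δ ≈ 0.937, b = sin(fδ)/sin δ ≈ 0.309.
p = a·p₁ + b·p₂ ≈ (0.581, 0.734, 0.352); φ = arcsin(p_z) ≈ 20.62°, λ = atan2(p_y, p_x) ≈ 51.66°.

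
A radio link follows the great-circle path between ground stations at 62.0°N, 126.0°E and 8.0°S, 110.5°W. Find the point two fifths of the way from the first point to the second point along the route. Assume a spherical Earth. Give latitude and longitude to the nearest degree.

≈ 51°N, 149°W

Convert each endpoint to a unit vector on the sphere (x = cos φ cos λ, y = cos φ sin λ, z = sin φ).
The central angle between the endpoints is δ = arccos(p₁·p₂) ≈ 1.960 rad (112.3°).
Interpolate at f = 2/5 with slerp weights a = sin((1−f)δ)/sin δ ≈ 0.998, b = sin(fδ)/sin δ ≈ 0.763.
p = a·p₁ + b·p₂ ≈ (-0.540, -0.329, 0.775); φ = arcsin(p_z) ≈ 50.78°, λ = atan2(p_y, p_x) ≈ -148.65°.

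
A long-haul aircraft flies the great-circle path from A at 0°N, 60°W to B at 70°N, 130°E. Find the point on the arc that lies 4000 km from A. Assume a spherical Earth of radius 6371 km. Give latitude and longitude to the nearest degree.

≈ 36°N, 63°W

Write both endpoints as unit vectors p₁, p₂ with components (cos φ cos λ, cos φ sin λ, sin φ).
The central angle between the endpoints is δ = arccos(p₁·p₂) ≈ 1.914 rad (109.7°). The total great-circle distance is δ·R ≈ 1.914 × 6371 ≈ 12196 km, so the target fraction is f = 4000/12196 ≈ 0.328.
Interpolate at f ≈ 0.328 with slerp weights a = sin((1−f)δ)/sin δ ≈ 1.019, b = sin(fδ)/sin δ ≈ 0.624.
p = a·p₁ + b·p₂ ≈ (0.373, -0.719, 0.586); φ = arcsin(p_z) ≈ 35.89°, λ = atan2(p_y, p_x) ≈ -62.62°.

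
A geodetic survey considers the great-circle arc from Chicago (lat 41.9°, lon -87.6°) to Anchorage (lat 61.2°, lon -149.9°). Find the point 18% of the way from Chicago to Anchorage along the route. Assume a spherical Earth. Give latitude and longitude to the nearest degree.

From cos δ = sin φ₁ sin φ₂ + cos φ₁ cos φ₂ cos Δλ, the central angle is δ ≈ 0.720 rad (41.2°).
Interpolate at f = 0.18 with slerp weights a = sin((1−f)δ)/sin δ ≈ 0.844, b = sin(fδ)/sin δ ≈ 0.196.
p = a·p₁ + b·p₂ ≈ (-0.055, -0.675, 0.736); φ = arcsin(p_z) ≈ 47.36°, λ = atan2(p_y, p_x) ≈ -94.69°.

≈ lat 47°, lon -95°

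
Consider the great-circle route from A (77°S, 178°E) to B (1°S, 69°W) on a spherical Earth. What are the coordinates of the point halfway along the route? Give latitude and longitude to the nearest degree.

≈ (47°S, 82°W)

The haversine formula gives a central angle δ ≈ 1.642 rad (94.1°) between the endpoints.
Interpolate at f = 1/2 with slerp weights a = sin((1−f)δ)/sin δ ≈ 0.734, b = sin(fδ)/sin δ ≈ 0.734.
p = a·p₁ + b·p₂ ≈ (0.098, -0.679, -0.728); φ = arcsin(p_z) ≈ -46.68°, λ = atan2(p_y, p_x) ≈ -81.79°.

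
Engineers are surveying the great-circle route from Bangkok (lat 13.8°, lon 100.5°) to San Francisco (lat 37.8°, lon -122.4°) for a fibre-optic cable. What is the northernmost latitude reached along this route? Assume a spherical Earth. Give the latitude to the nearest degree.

The great circle lies in the plane with unit normal n̂ = (p₁ × p₂)/|p₁ × p₂|.
Here n̂_z ≈ +0.574; the vertex latitude is φ_max = arccos|n̂_z| ≈ 54.9°.
Check via Clairaut: cos φ_max = |cos φ₁| · sin C = cos(13.8°)·sin(36.3°) ≈ 0.574, again giving ≈ 54.9°.

≈ 55°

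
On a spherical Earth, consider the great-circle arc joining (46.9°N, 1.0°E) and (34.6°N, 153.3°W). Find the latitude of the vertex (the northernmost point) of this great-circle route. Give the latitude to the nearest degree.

The great circle lies in the plane with unit normal n̂ = (p₁ × p₂)/|p₁ × p₂|.
Here n̂_z ≈ -0.245; the vertex latitude is φ_max = arccos|n̂_z| ≈ 75.8°.
Check via Clairaut: cos φ_max = |cos φ₁| · sin C = cos(46.9°)·sin(21.0°) ≈ 0.245, again giving ≈ 75.8°.

≈ 76°N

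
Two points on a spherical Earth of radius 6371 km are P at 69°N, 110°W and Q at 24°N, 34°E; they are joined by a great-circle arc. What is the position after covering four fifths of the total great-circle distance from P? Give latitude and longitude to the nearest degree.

Convert each endpoint to a unit vector on the sphere (x = cos φ cos λ, y = cos φ sin λ, z = sin φ).
The central angle between the endpoints is δ = arccos(p₁·p₂) ≈ 1.456 rad (83.4°).
Interpolate at f = 4/5 with slerp weights a = sin((1−f)δ)/sin δ ≈ 0.289, b = sin(fδ)/sin δ ≈ 0.925.
p = a·p₁ + b·p₂ ≈ (0.665, 0.375, 0.646); φ = arcsin(p_z) ≈ 40.23°, λ = atan2(p_y, p_x) ≈ 29.43°.

≈ 40°N, 29°E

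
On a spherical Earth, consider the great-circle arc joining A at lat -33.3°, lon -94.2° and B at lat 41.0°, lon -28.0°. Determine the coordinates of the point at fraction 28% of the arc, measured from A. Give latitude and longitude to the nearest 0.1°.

From cos δ = sin φ₁ sin φ₂ + cos φ₁ cos φ₂ cos Δλ, the central angle is δ ≈ 1.677 rad (96.1°).
Interpolate at f = 0.28 with slerp weights a = sin((1−f)δ)/sin δ ≈ 0.940, b = sin(fδ)/sin δ ≈ 0.455.
p = a·p₁ + b·p₂ ≈ (0.246, -0.945, -0.218); φ = arcsin(p_z) ≈ -12.56°, λ = atan2(p_y, p_x) ≈ -75.42°.

≈ lat -12.6°, lon -75.4°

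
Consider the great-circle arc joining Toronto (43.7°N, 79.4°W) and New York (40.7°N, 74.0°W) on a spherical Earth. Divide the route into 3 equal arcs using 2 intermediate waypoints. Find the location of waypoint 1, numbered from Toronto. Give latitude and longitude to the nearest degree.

Write both endpoints as unit vectors p₁, p₂ with components (cos φ cos λ, cos φ sin λ, sin φ).
The central angle between the endpoints is δ = arccos(p₁·p₂) ≈ 0.087 rad (5.0°).
Interpolate at f = 1/3 with slerp weights a = sin((1−f)δ)/sin δ ≈ 0.667, b = sin(fδ)/sin δ ≈ 0.334.
p = a·p₁ + b·p₂ ≈ (0.158, -0.717, 0.679); φ = arcsin(p_z) ≈ 42.73°, λ = atan2(p_y, p_x) ≈ -77.54°.

≈ 43°N, 78°W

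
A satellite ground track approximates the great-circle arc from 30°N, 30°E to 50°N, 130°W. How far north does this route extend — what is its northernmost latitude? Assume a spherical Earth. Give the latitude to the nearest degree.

≈ 79°N

The great circle lies in the plane with unit normal n̂ = (p₁ × p₂)/|p₁ × p₂|.
Here n̂_z ≈ -0.192; the vertex latitude is φ_max = arccos|n̂_z| ≈ 78.9°.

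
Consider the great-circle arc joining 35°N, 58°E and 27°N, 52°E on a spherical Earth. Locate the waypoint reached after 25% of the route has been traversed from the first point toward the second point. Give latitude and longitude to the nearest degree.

Write both endpoints as unit vectors p₁, p₂ with components (cos φ cos λ, cos φ sin λ, sin φ).
The central angle between the endpoints is δ = arccos(p₁·p₂) ≈ 0.166 rad (9.5°).
Interpolate at f = 0.25 with slerp weights a = sin((1−f)δ)/sin δ ≈ 0.752, b = sin(fδ)/sin δ ≈ 0.251.
p = a·p₁ + b·p₂ ≈ (0.464, 0.698, 0.545); φ = arcsin(p_z) ≈ 33.03°, λ = atan2(p_y, p_x) ≈ 56.40°.

≈ 33°N, 56°E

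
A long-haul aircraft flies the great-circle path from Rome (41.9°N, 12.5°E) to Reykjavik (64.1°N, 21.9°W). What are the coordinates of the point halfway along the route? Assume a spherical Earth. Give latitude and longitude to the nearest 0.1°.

Convert each endpoint to a unit vector on the sphere (x = cos φ cos λ, y = cos φ sin λ, z = sin φ).
The central angle between the endpoints is δ = arccos(p₁·p₂) ≈ 0.518 rad (29.7°).
Interpolate at f = 1/2 with slerp weights a = sin((1−f)δ)/sin δ ≈ 0.517, b = sin(fδ)/sin δ ≈ 0.517.
p = a·p₁ + b·p₂ ≈ (0.585, -0.001, 0.811); φ = arcsin(p_z) ≈ 54.16°, λ = atan2(p_y, p_x) ≈ -0.09°.

≈ 54.2°N, 0.1°W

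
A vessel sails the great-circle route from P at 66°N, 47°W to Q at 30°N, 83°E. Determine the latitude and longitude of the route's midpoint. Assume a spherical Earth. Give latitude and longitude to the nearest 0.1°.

≈ 64.3°N, 55.7°E

The haversine formula gives a central angle δ ≈ 1.338 rad (76.7°) between the endpoints.
Interpolate at f = 1/2 with slerp weights a = sin((1−f)δ)/sin δ ≈ 0.637, b = sin(fδ)/sin δ ≈ 0.637.
p = a·p₁ + b·p₂ ≈ (0.244, 0.358, 0.901); φ = arcsin(p_z) ≈ 64.30°, λ = atan2(p_y, p_x) ≈ 55.74°.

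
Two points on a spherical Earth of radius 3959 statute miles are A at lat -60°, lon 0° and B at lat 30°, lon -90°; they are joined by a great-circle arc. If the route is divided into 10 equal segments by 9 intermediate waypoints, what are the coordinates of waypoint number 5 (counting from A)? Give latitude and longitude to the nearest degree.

Write both endpoints as unit vectors p₁, p₂ with components (cos φ cos λ, cos φ sin λ, sin φ).
The central angle between the endpoints is δ = arccos(p₁·p₂) ≈ 2.019 rad (115.7°).
Interpolate at f = 5/10 with slerp weights a = sin((1−f)δ)/sin δ ≈ 0.939, b = sin(fδ)/sin δ ≈ 0.939.
p = a·p₁ + b·p₂ ≈ (0.470, -0.813, -0.344); φ = arcsin(p_z) ≈ -20.10°, λ = atan2(p_y, p_x) ≈ -60.00°.

≈ lat -20°, lon -60°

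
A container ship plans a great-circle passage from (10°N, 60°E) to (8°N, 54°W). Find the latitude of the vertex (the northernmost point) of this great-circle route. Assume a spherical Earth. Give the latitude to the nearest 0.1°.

≈ 16.3°N

The great circle lies in the plane with unit normal n̂ = (p₁ × p₂)/|p₁ × p₂|.
Here n̂_z ≈ -0.960; the vertex latitude is φ_max = arccos|n̂_z| ≈ 16.3°.
Check via Clairaut: cos φ_max = |cos φ₁| · sin C = cos(10.0°)·sin(77.1°) ≈ 0.960, again giving ≈ 16.3°.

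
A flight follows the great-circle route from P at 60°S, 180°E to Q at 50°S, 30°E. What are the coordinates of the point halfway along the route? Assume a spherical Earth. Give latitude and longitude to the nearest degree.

≈ 79°S, 80°E

Write both endpoints as unit vectors p₁, p₂ with components (cos φ cos λ, cos φ sin λ, sin φ).
The central angle between the endpoints is δ = arccos(p₁·p₂) ≈ 1.176 rad (67.4°).
Interpolate at f = 1/2 with slerp weights a = sin((1−f)δ)/sin δ ≈ 0.601, b = sin(fδ)/sin δ ≈ 0.601.
p = a·p₁ + b·p₂ ≈ (0.034, 0.193, -0.981); φ = arcsin(p_z) ≈ -78.69°, λ = atan2(p_y, p_x) ≈ 80.00°.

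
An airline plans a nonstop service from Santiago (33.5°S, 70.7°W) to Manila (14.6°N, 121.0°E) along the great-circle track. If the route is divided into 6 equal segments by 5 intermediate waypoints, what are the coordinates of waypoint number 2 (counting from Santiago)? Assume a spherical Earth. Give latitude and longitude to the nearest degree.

≈ 64°S, 143°W

Write both endpoints as unit vectors p₁, p₂ with components (cos φ cos λ, cos φ sin λ, sin φ).
The central angle between the endpoints is δ = arccos(p₁·p₂) ≈ 2.763 rad (158.3°).
Interpolate at f = 2/6 with slerp weights a = sin((1−f)δ)/sin δ ≈ 2.609, b = sin(fδ)/sin δ ≈ 2.156.
p = a·p₁ + b·p₂ ≈ (-0.356, -0.265, -0.896); φ = arcsin(p_z) ≈ -63.69°, λ = atan2(p_y, p_x) ≈ -143.36°.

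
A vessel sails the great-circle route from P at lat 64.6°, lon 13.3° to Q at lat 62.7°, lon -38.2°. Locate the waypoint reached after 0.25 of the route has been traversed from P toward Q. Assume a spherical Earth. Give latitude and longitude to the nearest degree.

≈ lat 66°, lon 0°

From cos δ = sin φ₁ sin φ₂ + cos φ₁ cos φ₂ cos Δλ, the central angle is δ ≈ 0.389 rad (22.3°).
Interpolate at f = 0.25 with slerp weights a = sin((1−f)δ)/sin δ ≈ 0.758, b = sin(fδ)/sin δ ≈ 0.256.
p = a·p₁ + b·p₂ ≈ (0.409, 0.002, 0.913); φ = arcsin(p_z) ≈ 65.87°, λ = atan2(p_y, p_x) ≈ 0.31°.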